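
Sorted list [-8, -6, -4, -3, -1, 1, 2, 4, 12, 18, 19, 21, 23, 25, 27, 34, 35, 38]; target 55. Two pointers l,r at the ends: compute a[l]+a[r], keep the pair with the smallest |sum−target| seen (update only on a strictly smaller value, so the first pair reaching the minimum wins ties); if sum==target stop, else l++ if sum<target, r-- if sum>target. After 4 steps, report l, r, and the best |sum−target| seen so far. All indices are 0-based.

l=0 r=17: -8+38=30 d=25 *, l++
l=1 r=17: -6+38=32 d=23 *, l++
l=2 r=17: -4+38=34 d=21 *, l++
l=3 r=17: -3+38=35 d=20 *, l++

l=4, r=17, best |Δ|=20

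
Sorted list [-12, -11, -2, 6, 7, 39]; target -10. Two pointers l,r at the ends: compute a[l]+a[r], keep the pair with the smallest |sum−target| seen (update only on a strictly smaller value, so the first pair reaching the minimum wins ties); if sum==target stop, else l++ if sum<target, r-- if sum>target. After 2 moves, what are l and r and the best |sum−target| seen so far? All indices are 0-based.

l=0, r=3, best |Δ|=5

[0,5] -12+39=27 d=37 * → r--
[0,4] -12+7=-5 d=5 * → r--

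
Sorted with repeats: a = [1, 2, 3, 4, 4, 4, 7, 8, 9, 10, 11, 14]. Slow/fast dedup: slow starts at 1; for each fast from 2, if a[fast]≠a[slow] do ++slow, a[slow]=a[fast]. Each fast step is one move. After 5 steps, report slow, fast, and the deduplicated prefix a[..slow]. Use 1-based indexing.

(s=1,f=2) a[fast]=2≠a[slow]=1 write a[2]=2 → slow++,fast++
(s=2,f=3) a[fast]=3≠a[slow]=2 write a[3]=3 → slow++,fast++
(s=3,f=4) a[fast]=4≠a[slow]=3 write a[4]=4 → slow++,fast++
(s=4,f=5) a[fast]=4=a[slow] dup → fast++
(s=4,f=6) a[fast]=4=a[slow] dup → fast++

slow=4, fast=7, prefix=[1, 2, 3, 4]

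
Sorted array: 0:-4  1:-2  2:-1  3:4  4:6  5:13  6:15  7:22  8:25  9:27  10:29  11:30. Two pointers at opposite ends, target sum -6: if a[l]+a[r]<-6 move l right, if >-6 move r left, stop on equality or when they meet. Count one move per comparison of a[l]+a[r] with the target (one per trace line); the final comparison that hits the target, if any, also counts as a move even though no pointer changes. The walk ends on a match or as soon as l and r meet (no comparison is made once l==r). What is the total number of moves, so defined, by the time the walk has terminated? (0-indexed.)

11 moves

[0,11] -4+30=26 >-6 → r--
[0,10] -4+29=25 >-6 → r--
[0,9] -4+27=23 >-6 → r--
[0,8] -4+25=21 >-6 → r--
[0,7] -4+22=18 >-6 → r--
[0,6] -4+15=11 >-6 → r--
[0,5] -4+13=9 >-6 → r--
[0,4] -4+6=2 >-6 → r--
[0,3] -4+4=0 >-6 → r--
[0,2] -4+-1=-5 >-6 → r--
[0,1] -4+-2=-6 → found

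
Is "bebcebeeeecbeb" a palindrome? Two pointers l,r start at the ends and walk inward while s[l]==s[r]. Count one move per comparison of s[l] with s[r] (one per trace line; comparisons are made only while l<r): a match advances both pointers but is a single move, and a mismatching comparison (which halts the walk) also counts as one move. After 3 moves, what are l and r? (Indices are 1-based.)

l=4, r=11

l=1 r=14: 'b'=='b', l++,r--
l=2 r=13: 'e'=='e', l++,r--
l=3 r=12: 'b'=='b', l++,r--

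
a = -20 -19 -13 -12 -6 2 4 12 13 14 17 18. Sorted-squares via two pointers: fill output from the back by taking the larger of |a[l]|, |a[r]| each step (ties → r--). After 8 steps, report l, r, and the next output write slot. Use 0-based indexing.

l=3, r=6, next write slot=3

l=0 r=11: |-20|>|18| out[11]=400, l++
l=1 r=11: |-19|>|18| out[10]=361, l++
l=2 r=11: |-13|<=|18| out[9]=324, r--
l=2 r=10: |-13|<=|17| out[8]=289, r--
l=2 r=9: |-13|<=|14| out[7]=196, r--
l=2 r=8: |-13|<=|13| out[6]=169, r--
l=2 r=7: |-13|>|12| out[5]=169, l++
l=3 r=7: |-12|<=|12| out[4]=144, r--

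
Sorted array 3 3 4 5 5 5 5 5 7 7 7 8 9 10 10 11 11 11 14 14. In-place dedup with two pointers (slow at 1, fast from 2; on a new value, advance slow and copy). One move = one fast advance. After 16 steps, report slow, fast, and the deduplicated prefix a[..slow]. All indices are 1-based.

slow=8, fast=18, prefix=[3, 4, 5, 7, 8, 9, 10, 11]

(s=1,f=2) a[fast]=3=a[slow] dup → fast++
(s=1,f=3) a[fast]=4≠a[slow]=3 write a[2]=4 → slow++,fast++
(s=2,f=4) a[fast]=5≠a[slow]=4 write a[3]=5 → slow++,fast++
(s=3,f=5) a[fast]=5=a[slow] dup → fast++
(s=3,f=6) a[fast]=5=a[slow] dup → fast++
(s=3,f=7) a[fast]=5=a[slow] dup → fast++
(s=3,f=8) a[fast]=5=a[slow] dup → fast++
(s=3,f=9) a[fast]=7≠a[slow]=5 write a[4]=7 → slow++,fast++
(s=4,f=10) a[fast]=7=a[slow] dup → fast++
(s=4,f=11) a[fast]=7=a[slow] dup → fast++
(s=4,f=12) a[fast]=8≠a[slow]=7 write a[5]=8 → slow++,fast++
(s=5,f=13) a[fast]=9≠a[slow]=8 write a[6]=9 → slow++,fast++
(s=6,f=14) a[fast]=10≠a[slow]=9 write a[7]=10 → slow++,fast++
(s=7,f=15) a[fast]=10=a[slow] dup → fast++
(s=7,f=16) a[fast]=11≠a[slow]=10 write a[8]=11 → slow++,fast++
(s=8,f=17) a[fast]=11=a[slow] dup → fast++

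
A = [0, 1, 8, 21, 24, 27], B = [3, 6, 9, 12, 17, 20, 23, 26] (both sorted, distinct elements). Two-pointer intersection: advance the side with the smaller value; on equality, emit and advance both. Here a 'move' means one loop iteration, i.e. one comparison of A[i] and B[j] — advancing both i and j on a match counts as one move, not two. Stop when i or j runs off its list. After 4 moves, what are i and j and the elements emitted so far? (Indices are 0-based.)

[i=0,j=0] 0<3 → i++
[i=1,j=0] 1<3 → i++
[i=2,j=0] 8>3 → j++
[i=2,j=1] 8>6 → j++

i=2, j=2, emitted=[]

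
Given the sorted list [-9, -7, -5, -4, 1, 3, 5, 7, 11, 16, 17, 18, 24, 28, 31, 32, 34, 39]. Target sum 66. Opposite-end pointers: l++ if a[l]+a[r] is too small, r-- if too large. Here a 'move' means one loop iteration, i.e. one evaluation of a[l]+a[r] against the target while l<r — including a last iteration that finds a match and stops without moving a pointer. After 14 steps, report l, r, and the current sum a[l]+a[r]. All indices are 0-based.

l=0 r=17: -9+39=30 <66, l++
l=1 r=17: -7+39=32 <66, l++
l=2 r=17: -5+39=34 <66, l++
l=3 r=17: -4+39=35 <66, l++
l=4 r=17: 1+39=40 <66, l++
l=5 r=17: 3+39=42 <66, l++
l=6 r=17: 5+39=44 <66, l++
l=7 r=17: 7+39=46 <66, l++
l=8 r=17: 11+39=50 <66, l++
l=9 r=17: 16+39=55 <66, l++
l=10 r=17: 17+39=56 <66, l++
l=11 r=17: 18+39=57 <66, l++
l=12 r=17: 24+39=63 <66, l++
l=13 r=17: 28+39=67 >66, r--

l=13, r=16, sum=62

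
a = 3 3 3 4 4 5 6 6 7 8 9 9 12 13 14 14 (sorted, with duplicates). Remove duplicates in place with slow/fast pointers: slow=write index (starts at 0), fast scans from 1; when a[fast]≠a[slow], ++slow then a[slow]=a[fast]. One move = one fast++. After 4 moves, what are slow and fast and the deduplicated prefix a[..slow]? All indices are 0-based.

slow=1, fast=5, prefix=[3, 4]

slow=0 fast=1: a[fast]=3=a[slow] dup, fast++
slow=0 fast=2: a[fast]=3=a[slow] dup, fast++
slow=0 fast=3: a[fast]=4≠a[slow]=3 write a[1]=4, slow++,fast++
slow=1 fast=4: a[fast]=4=a[slow] dup, fast++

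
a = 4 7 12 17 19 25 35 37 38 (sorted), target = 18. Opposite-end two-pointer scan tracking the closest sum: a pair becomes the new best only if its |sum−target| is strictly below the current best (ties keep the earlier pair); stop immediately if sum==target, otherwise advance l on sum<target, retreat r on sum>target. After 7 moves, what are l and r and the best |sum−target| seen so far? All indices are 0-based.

[0,8] 4+38=42 d=24 * → r--
[0,7] 4+37=41 d=23 * → r--
[0,6] 4+35=39 d=21 * → r--
[0,5] 4+25=29 d=11 * → r--
[0,4] 4+19=23 d=5 * → r--
[0,3] 4+17=21 d=3 * → r--
[0,2] 4+12=16 d=2 * → l++

l=1, r=2, best |Δ|=2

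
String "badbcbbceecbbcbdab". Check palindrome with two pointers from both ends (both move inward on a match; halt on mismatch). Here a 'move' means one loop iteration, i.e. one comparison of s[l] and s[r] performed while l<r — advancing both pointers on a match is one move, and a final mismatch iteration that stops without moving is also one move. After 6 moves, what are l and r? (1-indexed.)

l=1 r=18: 'b'=='b', l++,r--
l=2 r=17: 'a'=='a', l++,r--
l=3 r=16: 'd'=='d', l++,r--
l=4 r=15: 'b'=='b', l++,r--
l=5 r=14: 'c'=='c', l++,r--
l=6 r=13: 'b'=='b', l++,r--

l=7, r=12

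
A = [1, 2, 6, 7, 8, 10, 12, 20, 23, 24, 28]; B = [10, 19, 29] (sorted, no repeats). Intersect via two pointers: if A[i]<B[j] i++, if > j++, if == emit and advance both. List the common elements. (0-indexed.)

intersection = [10]

[i=0,j=0] 1<10 → i++
[i=1,j=0] 2<10 → i++
[i=2,j=0] 6<10 → i++
[i=3,j=0] 7<10 → i++
[i=4,j=0] 8<10 → i++
[i=5,j=0] 10==10 emit → i++,j++
[i=6,j=1] 12<19 → i++
[i=7,j=1] 20>19 → j++
[i=7,j=2] 20<29 → i++
[i=8,j=2] 23<29 → i++
[i=9,j=2] 24<29 → i++
[i=10,j=2] 28<29 → i++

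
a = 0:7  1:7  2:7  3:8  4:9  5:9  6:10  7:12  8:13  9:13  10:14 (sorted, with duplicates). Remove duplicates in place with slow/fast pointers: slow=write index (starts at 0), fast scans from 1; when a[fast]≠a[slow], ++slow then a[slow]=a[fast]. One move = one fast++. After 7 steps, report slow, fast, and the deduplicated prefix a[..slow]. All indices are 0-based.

slow=0 fast=1: a[fast]=7=a[slow] dup, fast++
slow=0 fast=2: a[fast]=7=a[slow] dup, fast++
slow=0 fast=3: a[fast]=8≠a[slow]=7 write a[1]=8, slow++,fast++
slow=1 fast=4: a[fast]=9≠a[slow]=8 write a[2]=9, slow++,fast++
slow=2 fast=5: a[fast]=9=a[slow] dup, fast++
slow=2 fast=6: a[fast]=10≠a[slow]=9 write a[3]=10, slow++,fast++
slow=3 fast=7: a[fast]=12≠a[slow]=10 write a[4]=12, slow++,fast++

slow=4, fast=8, prefix=[7, 8, 9, 10, 12]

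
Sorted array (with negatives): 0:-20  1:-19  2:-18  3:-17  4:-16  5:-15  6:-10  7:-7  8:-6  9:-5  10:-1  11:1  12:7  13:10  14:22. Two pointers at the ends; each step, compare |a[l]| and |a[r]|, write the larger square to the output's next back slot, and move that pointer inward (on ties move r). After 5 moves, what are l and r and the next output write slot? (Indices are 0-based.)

l=0 r=14: |-20|<=|22| out[14]=484, r--
l=0 r=13: |-20|>|10| out[13]=400, l++
l=1 r=13: |-19|>|10| out[12]=361, l++
l=2 r=13: |-18|>|10| out[11]=324, l++
l=3 r=13: |-17|>|10| out[10]=289, l++

l=4, r=13, next write slot=9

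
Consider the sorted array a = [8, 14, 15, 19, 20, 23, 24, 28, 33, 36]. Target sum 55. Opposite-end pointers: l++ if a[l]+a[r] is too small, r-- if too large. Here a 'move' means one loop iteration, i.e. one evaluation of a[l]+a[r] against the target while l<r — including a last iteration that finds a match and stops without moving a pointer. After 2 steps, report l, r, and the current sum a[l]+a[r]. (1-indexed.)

l=1 r=10: 8+36=44 <55, l++
l=2 r=10: 14+36=50 <55, l++

l=3, r=10, sum=51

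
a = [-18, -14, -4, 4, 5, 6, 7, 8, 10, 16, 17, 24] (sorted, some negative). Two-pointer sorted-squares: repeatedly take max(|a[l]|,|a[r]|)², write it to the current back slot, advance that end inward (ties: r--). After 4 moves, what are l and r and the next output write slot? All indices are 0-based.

l=1, r=8, next write slot=7

[0,11] |-18|<=|24| out[11]=576 → r--
[0,10] |-18|>|17| out[10]=324 → l++
[1,10] |-14|<=|17| out[9]=289 → r--
[1,9] |-14|<=|16| out[8]=256 → r--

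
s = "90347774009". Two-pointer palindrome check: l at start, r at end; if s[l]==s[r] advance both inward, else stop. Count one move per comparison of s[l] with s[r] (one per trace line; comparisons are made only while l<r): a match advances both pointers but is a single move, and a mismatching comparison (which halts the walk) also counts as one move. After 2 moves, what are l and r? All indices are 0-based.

[0,10] '9'=='9' → l++,r--
[1,9] '0'=='0' → l++,r--

l=2, r=8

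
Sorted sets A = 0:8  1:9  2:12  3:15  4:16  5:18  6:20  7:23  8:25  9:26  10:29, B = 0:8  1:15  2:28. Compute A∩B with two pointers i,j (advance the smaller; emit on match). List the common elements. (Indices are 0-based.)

intersection = [8, 15]

[i=0,j=0] 8==8 emit → i++,j++
[i=1,j=1] 9<15 → i++
[i=2,j=1] 12<15 → i++
[i=3,j=1] 15==15 emit → i++,j++
[i=4,j=2] 16<28 → i++
[i=5,j=2] 18<28 → i++
[i=6,j=2] 20<28 → i++
[i=7,j=2] 23<28 → i++
[i=8,j=2] 25<28 → i++
[i=9,j=2] 26<28 → i++
[i=10,j=2] 29>28 → j++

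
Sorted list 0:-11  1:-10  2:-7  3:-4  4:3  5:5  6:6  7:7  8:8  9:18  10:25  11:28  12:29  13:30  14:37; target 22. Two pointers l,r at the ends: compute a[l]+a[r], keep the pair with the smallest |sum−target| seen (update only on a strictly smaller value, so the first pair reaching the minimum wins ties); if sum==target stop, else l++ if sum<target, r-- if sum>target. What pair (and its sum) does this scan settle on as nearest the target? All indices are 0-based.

pair (-7, 29) with sum 22 (|Δ|=0)

l=0 r=14: -11+37=26 d=4 *, r--
l=0 r=13: -11+30=19 d=3 *, l++
l=1 r=13: -10+30=20 d=2 *, l++
l=2 r=13: -7+30=23 d=1 *, r--
l=2 r=12: -7+29=22 d=0 *, stop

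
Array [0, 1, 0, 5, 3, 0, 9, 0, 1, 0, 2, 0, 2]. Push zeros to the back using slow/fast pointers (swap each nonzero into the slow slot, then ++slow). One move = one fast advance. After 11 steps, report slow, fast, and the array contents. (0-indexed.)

slow=6, fast=11, a=[1, 5, 3, 9, 1, 2, 0, 0, 0, 0, 0, 0, 2]

(s=0,f=0) a[fast]=0 → fast++
(s=0,f=1) a[fast]=1≠0 swap→a[0]=1 → slow++,fast++
(s=1,f=2) a[fast]=0 → fast++
(s=1,f=3) a[fast]=5≠0 swap→a[1]=5 → slow++,fast++
(s=2,f=4) a[fast]=3≠0 swap→a[2]=3 → slow++,fast++
(s=3,f=5) a[fast]=0 → fast++
(s=3,f=6) a[fast]=9≠0 swap→a[3]=9 → slow++,fast++
(s=4,f=7) a[fast]=0 → fast++
(s=4,f=8) a[fast]=1≠0 swap→a[4]=1 → slow++,fast++
(s=5,f=9) a[fast]=0 → fast++
(s=5,f=10) a[fast]=2≠0 swap→a[5]=2 → slow++,fast++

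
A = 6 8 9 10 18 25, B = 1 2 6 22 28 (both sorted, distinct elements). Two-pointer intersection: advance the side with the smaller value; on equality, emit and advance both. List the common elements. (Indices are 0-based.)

intersection = [6]

[i=0,j=0] 6>1 → j++
[i=0,j=1] 6>2 → j++
[i=0,j=2] 6==6 emit → i++,j++
[i=1,j=3] 8<22 → i++
[i=2,j=3] 9<22 → i++
[i=3,j=3] 10<22 → i++
[i=4,j=3] 18<22 → i++
[i=5,j=3] 25>22 → j++
[i=5,j=4] 25<28 → i++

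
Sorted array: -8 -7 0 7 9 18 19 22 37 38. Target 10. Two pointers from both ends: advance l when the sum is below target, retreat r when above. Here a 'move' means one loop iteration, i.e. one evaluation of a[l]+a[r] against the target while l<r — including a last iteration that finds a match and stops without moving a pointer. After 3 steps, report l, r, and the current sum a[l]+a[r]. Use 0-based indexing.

l=0, r=6, sum=11

[0,9] -8+38=30 >10 → r--
[0,8] -8+37=29 >10 → r--
[0,7] -8+22=14 >10 → r--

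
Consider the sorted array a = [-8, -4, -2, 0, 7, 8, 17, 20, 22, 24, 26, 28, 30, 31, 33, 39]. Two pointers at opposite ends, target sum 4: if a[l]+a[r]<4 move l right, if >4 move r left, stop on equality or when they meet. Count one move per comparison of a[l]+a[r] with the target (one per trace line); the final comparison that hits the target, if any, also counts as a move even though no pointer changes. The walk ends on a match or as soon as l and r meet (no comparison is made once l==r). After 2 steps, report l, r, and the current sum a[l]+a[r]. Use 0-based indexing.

l=0, r=13, sum=23

l=0 r=15: -8+39=31 >4, r--
l=0 r=14: -8+33=25 >4, r--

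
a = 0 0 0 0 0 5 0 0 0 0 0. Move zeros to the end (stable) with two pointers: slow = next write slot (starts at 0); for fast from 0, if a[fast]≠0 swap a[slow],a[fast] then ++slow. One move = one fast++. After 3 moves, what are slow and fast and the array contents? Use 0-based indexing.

slow=0, fast=3, a=[0, 0, 0, 0, 0, 5, 0, 0, 0, 0, 0]

slow=0 fast=0: a[fast]=0, fast++
slow=0 fast=1: a[fast]=0, fast++
slow=0 fast=2: a[fast]=0, fast++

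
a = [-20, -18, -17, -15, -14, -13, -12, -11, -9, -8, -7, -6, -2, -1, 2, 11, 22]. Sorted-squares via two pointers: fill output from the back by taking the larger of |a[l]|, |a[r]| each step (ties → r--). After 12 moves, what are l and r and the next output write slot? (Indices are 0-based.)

l=0 r=16: |-20|<=|22| out[16]=484, r--
l=0 r=15: |-20|>|11| out[15]=400, l++
l=1 r=15: |-18|>|11| out[14]=324, l++
l=2 r=15: |-17|>|11| out[13]=289, l++
l=3 r=15: |-15|>|11| out[12]=225, l++
l=4 r=15: |-14|>|11| out[11]=196, l++
l=5 r=15: |-13|>|11| out[10]=169, l++
l=6 r=15: |-12|>|11| out[9]=144, l++
l=7 r=15: |-11|<=|11| out[8]=121, r--
l=7 r=14: |-11|>|2| out[7]=121, l++
l=8 r=14: |-9|>|2| out[6]=81, l++
l=9 r=14: |-8|>|2| out[5]=64, l++

l=10, r=14, next write slot=4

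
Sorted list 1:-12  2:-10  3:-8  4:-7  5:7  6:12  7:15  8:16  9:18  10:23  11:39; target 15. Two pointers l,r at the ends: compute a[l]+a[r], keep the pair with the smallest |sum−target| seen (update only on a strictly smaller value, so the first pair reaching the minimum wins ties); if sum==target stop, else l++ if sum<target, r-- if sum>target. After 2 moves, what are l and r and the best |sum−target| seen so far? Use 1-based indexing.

[1,11] -12+39=27 d=12 * → r--
[1,10] -12+23=11 d=4 * → l++

l=2, r=10, best |Δ|=4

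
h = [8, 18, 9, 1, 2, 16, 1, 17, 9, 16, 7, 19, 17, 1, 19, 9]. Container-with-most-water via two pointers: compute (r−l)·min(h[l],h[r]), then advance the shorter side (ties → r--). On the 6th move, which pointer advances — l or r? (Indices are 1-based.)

l=1 r=16: min(8,9)*15=120 best=120 *, l++
l=2 r=16: min(18,9)*14=126 best=126 *, r--
l=2 r=15: min(18,19)*13=234 best=234 *, l++
l=3 r=15: min(9,19)*12=108 best=234, l++
l=4 r=15: min(1,19)*11=11 best=234, l++
l=5 r=15: min(2,19)*10=20 best=234, l++

l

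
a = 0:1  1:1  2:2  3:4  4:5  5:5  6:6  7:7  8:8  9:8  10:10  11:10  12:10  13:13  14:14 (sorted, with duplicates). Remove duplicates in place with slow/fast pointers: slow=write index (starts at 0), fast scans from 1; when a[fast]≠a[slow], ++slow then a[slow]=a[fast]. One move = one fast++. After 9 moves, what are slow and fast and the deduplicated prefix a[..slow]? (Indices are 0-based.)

(s=0,f=1) a[fast]=1=a[slow] dup → fast++
(s=0,f=2) a[fast]=2≠a[slow]=1 write a[1]=2 → slow++,fast++
(s=1,f=3) a[fast]=4≠a[slow]=2 write a[2]=4 → slow++,fast++
(s=2,f=4) a[fast]=5≠a[slow]=4 write a[3]=5 → slow++,fast++
(s=3,f=5) a[fast]=5=a[slow] dup → fast++
(s=3,f=6) a[fast]=6≠a[slow]=5 write a[4]=6 → slow++,fast++
(s=4,f=7) a[fast]=7≠a[slow]=6 write a[5]=7 → slow++,fast++
(s=5,f=8) a[fast]=8≠a[slow]=7 write a[6]=8 → slow++,fast++
(s=6,f=9) a[fast]=8=a[slow] dup → fast++

slow=6, fast=10, prefix=[1, 2, 4, 5, 6, 7, 8]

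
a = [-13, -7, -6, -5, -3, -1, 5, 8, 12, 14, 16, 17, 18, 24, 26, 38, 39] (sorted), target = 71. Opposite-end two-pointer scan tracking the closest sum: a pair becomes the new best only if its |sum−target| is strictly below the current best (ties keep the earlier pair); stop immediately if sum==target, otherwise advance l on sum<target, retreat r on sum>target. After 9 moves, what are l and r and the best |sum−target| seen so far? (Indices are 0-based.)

l=9, r=16, best |Δ|=20

[0,16] -13+39=26 d=45 * → l++
[1,16] -7+39=32 d=39 * → l++
[2,16] -6+39=33 d=38 * → l++
[3,16] -5+39=34 d=37 * → l++
[4,16] -3+39=36 d=35 * → l++
[5,16] -1+39=38 d=33 * → l++
[6,16] 5+39=44 d=27 * → l++
[7,16] 8+39=47 d=24 * → l++
[8,16] 12+39=51 d=20 * → l++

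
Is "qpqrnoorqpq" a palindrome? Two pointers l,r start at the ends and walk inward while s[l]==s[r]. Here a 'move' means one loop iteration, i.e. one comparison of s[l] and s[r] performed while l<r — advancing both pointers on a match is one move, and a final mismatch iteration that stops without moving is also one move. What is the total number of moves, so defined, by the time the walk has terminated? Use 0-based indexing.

5 moves

l=0 r=10: 'q'=='q', l++,r--
l=1 r=9: 'p'=='p', l++,r--
l=2 r=8: 'q'=='q', l++,r--
l=3 r=7: 'r'=='r', l++,r--
l=4 r=6: 'n'!='o', stop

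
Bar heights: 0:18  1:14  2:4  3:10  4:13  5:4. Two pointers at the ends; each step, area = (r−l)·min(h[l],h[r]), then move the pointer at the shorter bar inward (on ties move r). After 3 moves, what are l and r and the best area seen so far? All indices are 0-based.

l=0, r=2, best area=52

[0,5] min(18,4)*5=20 best=20 * → r--
[0,4] min(18,13)*4=52 best=52 * → r--
[0,3] min(18,10)*3=30 best=52 → r--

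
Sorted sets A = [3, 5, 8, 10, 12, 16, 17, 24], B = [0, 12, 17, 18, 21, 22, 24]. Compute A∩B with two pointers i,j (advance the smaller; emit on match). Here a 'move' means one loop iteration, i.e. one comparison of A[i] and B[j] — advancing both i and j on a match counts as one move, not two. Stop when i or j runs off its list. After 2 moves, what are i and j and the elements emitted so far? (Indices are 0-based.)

[i=0,j=0] 3>0 → j++
[i=0,j=1] 3<12 → i++

i=1, j=1, emitted=[]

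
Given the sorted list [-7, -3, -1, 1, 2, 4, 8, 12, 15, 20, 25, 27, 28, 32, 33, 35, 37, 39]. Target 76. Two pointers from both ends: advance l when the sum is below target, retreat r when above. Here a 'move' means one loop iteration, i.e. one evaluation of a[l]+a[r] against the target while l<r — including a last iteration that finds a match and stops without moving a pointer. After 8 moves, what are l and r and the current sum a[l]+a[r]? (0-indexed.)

l=8, r=17, sum=54

l=0 r=17: -7+39=32 <76, l++
l=1 r=17: -3+39=36 <76, l++
l=2 r=17: -1+39=38 <76, l++
l=3 r=17: 1+39=40 <76, l++
l=4 r=17: 2+39=41 <76, l++
l=5 r=17: 4+39=43 <76, l++
l=6 r=17: 8+39=47 <76, l++
l=7 r=17: 12+39=51 <76, l++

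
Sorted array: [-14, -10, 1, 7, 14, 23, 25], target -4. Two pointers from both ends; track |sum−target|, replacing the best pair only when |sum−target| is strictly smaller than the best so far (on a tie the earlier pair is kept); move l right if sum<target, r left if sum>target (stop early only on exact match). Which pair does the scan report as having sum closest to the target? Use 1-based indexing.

l=1 r=7: -14+25=11 d=15 *, r--
l=1 r=6: -14+23=9 d=13 *, r--
l=1 r=5: -14+14=0 d=4 *, r--
l=1 r=4: -14+7=-7 d=3 *, l++
l=2 r=4: -10+7=-3 d=1 *, r--
l=2 r=3: -10+1=-9 d=5, l++

pair (-10, 7) with sum -3 (|Δ|=1)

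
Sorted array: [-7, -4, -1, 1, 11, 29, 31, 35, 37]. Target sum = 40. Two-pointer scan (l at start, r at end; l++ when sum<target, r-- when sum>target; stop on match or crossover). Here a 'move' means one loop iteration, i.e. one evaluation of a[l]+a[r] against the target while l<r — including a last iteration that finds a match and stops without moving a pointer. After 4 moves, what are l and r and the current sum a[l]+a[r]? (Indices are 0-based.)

l=0 r=8: -7+37=30 <40, l++
l=1 r=8: -4+37=33 <40, l++
l=2 r=8: -1+37=36 <40, l++
l=3 r=8: 1+37=38 <40, l++

l=4, r=8, sum=48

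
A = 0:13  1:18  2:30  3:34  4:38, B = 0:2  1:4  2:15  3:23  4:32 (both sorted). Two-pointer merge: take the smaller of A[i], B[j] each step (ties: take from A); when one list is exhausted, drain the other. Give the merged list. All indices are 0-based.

i=0 j=0: A[i]=13>B[j]=2 take 2, j++
i=0 j=1: A[i]=13>B[j]=4 take 4, j++
i=0 j=2: A[i]=13<=B[j]=15 take 13, i++
i=1 j=2: A[i]=18>B[j]=15 take 15, j++
i=1 j=3: A[i]=18<=B[j]=23 take 18, i++
i=2 j=3: A[i]=30>B[j]=23 take 23, j++
i=2 j=4: A[i]=30<=B[j]=32 take 30, i++
i=3 j=4: A[i]=34>B[j]=32 take 32, j++
i=3 j=5: B done, take A[i]=34, i++
i=4 j=5: B done, take A[i]=38, i++

[2, 4, 13, 15, 18, 23, 30, 32, 34, 38]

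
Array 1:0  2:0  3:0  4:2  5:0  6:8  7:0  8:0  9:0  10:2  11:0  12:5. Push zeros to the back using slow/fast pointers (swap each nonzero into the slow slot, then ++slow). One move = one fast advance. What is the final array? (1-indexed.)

[2, 8, 2, 5, 0, 0, 0, 0, 0, 0, 0, 0]

slow=1 fast=1: a[fast]=0, fast++
slow=1 fast=2: a[fast]=0, fast++
slow=1 fast=3: a[fast]=0, fast++
slow=1 fast=4: a[fast]=2≠0 swap→a[1]=2, slow++,fast++
slow=2 fast=5: a[fast]=0, fast++
slow=2 fast=6: a[fast]=8≠0 swap→a[2]=8, slow++,fast++
slow=3 fast=7: a[fast]=0, fast++
slow=3 fast=8: a[fast]=0, fast++
slow=3 fast=9: a[fast]=0, fast++
slow=3 fast=10: a[fast]=2≠0 swap→a[3]=2, slow++,fast++
slow=4 fast=11: a[fast]=0, fast++
slow=4 fast=12: a[fast]=5≠0 swap→a[4]=5, slow++,fast++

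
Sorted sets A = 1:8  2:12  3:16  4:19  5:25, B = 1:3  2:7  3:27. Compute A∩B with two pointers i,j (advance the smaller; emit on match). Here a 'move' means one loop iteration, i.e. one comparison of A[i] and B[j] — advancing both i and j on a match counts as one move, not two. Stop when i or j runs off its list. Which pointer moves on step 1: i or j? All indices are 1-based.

[i=1,j=1] 8>3 → j++

j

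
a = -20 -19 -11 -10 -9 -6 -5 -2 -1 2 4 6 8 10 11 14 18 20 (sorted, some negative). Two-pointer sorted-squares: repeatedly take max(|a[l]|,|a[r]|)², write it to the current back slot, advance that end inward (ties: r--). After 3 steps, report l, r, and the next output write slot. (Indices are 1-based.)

l=1 r=18: |-20|<=|20| out[18]=400, r--
l=1 r=17: |-20|>|18| out[17]=400, l++
l=2 r=17: |-19|>|18| out[16]=361, l++

l=3, r=17, next write slot=15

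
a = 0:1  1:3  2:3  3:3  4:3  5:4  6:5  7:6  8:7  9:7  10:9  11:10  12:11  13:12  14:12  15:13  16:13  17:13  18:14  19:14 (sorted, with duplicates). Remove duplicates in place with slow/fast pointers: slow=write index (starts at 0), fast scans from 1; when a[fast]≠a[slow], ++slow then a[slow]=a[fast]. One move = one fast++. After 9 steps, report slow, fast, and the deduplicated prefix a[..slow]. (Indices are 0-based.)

slow=0 fast=1: a[fast]=3≠a[slow]=1 write a[1]=3, slow++,fast++
slow=1 fast=2: a[fast]=3=a[slow] dup, fast++
slow=1 fast=3: a[fast]=3=a[slow] dup, fast++
slow=1 fast=4: a[fast]=3=a[slow] dup, fast++
slow=1 fast=5: a[fast]=4≠a[slow]=3 write a[2]=4, slow++,fast++
slow=2 fast=6: a[fast]=5≠a[slow]=4 write a[3]=5, slow++,fast++
slow=3 fast=7: a[fast]=6≠a[slow]=5 write a[4]=6, slow++,fast++
slow=4 fast=8: a[fast]=7≠a[slow]=6 write a[5]=7, slow++,fast++
slow=5 fast=9: a[fast]=7=a[slow] dup, fast++

slow=5, fast=10, prefix=[1, 3, 4, 5, 6, 7]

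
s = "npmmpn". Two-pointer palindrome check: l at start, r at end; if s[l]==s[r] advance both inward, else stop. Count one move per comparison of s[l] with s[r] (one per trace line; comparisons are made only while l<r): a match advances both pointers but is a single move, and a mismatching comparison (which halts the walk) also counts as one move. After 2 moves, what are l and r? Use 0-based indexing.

l=2, r=3

l=0 r=5: 'n'=='n', l++,r--
l=1 r=4: 'p'=='p', l++,r--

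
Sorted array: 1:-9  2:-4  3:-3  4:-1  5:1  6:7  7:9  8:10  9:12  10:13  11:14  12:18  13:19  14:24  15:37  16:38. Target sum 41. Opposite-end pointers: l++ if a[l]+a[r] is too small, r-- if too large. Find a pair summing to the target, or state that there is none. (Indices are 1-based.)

no pair

l=1 r=16: -9+38=29 <41, l++
l=2 r=16: -4+38=34 <41, l++
l=3 r=16: -3+38=35 <41, l++
l=4 r=16: -1+38=37 <41, l++
l=5 r=16: 1+38=39 <41, l++
l=6 r=16: 7+38=45 >41, r--
l=6 r=15: 7+37=44 >41, r--
l=6 r=14: 7+24=31 <41, l++
l=7 r=14: 9+24=33 <41, l++
l=8 r=14: 10+24=34 <41, l++
l=9 r=14: 12+24=36 <41, l++
l=10 r=14: 13+24=37 <41, l++
l=11 r=14: 14+24=38 <41, l++
l=12 r=14: 18+24=42 >41, r--
l=12 r=13: 18+19=37 <41, l++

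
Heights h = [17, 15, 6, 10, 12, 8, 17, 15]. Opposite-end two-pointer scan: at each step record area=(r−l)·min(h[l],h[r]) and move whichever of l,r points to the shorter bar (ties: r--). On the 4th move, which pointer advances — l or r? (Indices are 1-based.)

[1,8] min(17,15)*7=105 best=105 * → r--
[1,7] min(17,17)*6=102 best=105 → r--
[1,6] min(17,8)*5=40 best=105 → r--
[1,5] min(17,12)*4=48 best=105 → r--

r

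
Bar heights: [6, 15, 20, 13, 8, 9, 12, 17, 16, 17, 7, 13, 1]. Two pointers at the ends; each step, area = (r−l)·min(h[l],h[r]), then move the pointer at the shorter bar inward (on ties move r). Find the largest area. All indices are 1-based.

max area = 130

[1,13] min(6,1)*12=12 best=12 * → r--
[1,12] min(6,13)*11=66 best=66 * → l++
[2,12] min(15,13)*10=130 best=130 * → r--
[2,11] min(15,7)*9=63 best=130 → r--
[2,10] min(15,17)*8=120 best=130 → l++
[3,10] min(20,17)*7=119 best=130 → r--
[3,9] min(20,16)*6=96 best=130 → r--
[3,8] min(20,17)*5=85 best=130 → r--
[3,7] min(20,12)*4=48 best=130 → r--
[3,6] min(20,9)*3=27 best=130 → r--
[3,5] min(20,8)*2=16 best=130 → r--
[3,4] min(20,13)*1=13 best=130 → r--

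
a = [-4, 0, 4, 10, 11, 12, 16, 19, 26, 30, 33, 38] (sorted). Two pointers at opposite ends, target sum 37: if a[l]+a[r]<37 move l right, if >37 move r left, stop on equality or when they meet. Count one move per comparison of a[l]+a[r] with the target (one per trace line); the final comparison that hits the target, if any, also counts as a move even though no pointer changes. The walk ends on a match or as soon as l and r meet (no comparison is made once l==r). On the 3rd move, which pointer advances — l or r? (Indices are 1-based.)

l=1 r=12: -4+38=34 <37, l++
l=2 r=12: 0+38=38 >37, r--
l=2 r=11: 0+33=33 <37, l++

l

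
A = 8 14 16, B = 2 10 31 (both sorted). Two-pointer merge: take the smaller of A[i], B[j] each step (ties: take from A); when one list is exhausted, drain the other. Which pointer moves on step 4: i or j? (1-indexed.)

i=1 j=1: A[i]=8>B[j]=2 take 2, j++
i=1 j=2: A[i]=8<=B[j]=10 take 8, i++
i=2 j=2: A[i]=14>B[j]=10 take 10, j++
i=2 j=3: A[i]=14<=B[j]=31 take 14, i++

i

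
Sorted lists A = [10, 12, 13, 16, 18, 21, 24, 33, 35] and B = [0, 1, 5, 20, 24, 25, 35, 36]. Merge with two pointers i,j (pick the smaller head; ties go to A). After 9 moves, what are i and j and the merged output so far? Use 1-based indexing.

i=1 j=1: A[i]=10>B[j]=0 take 0, j++
i=1 j=2: A[i]=10>B[j]=1 take 1, j++
i=1 j=3: A[i]=10>B[j]=5 take 5, j++
i=1 j=4: A[i]=10<=B[j]=20 take 10, i++
i=2 j=4: A[i]=12<=B[j]=20 take 12, i++
i=3 j=4: A[i]=13<=B[j]=20 take 13, i++
i=4 j=4: A[i]=16<=B[j]=20 take 16, i++
i=5 j=4: A[i]=18<=B[j]=20 take 18, i++
i=6 j=4: A[i]=21>B[j]=20 take 20, j++

i=6, j=5, merged so far=[0, 1, 5, 10, 12, 13, 16, 18, 20]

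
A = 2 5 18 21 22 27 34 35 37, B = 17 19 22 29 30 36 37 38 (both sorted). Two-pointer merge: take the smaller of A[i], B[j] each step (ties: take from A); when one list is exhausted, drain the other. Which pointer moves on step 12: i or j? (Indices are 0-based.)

[i=0,j=0] A[i]=2<=B[j]=17 take 2 → i++
[i=1,j=0] A[i]=5<=B[j]=17 take 5 → i++
[i=2,j=0] A[i]=18>B[j]=17 take 17 → j++
[i=2,j=1] A[i]=18<=B[j]=19 take 18 → i++
[i=3,j=1] A[i]=21>B[j]=19 take 19 → j++
[i=3,j=2] A[i]=21<=B[j]=22 take 21 → i++
[i=4,j=2] A[i]=22<=B[j]=22 take 22 → i++
[i=5,j=2] A[i]=27>B[j]=22 take 22 → j++
[i=5,j=3] A[i]=27<=B[j]=29 take 27 → i++
[i=6,j=3] A[i]=34>B[j]=29 take 29 → j++
[i=6,j=4] A[i]=34>B[j]=30 take 30 → j++
[i=6,j=5] A[i]=34<=B[j]=36 take 34 → i++

i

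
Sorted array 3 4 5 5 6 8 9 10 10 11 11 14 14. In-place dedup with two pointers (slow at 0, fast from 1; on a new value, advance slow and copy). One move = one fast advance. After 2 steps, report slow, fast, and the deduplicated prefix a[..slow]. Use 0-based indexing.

(s=0,f=1) a[fast]=4≠a[slow]=3 write a[1]=4 → slow++,fast++
(s=1,f=2) a[fast]=5≠a[slow]=4 write a[2]=5 → slow++,fast++

slow=2, fast=3, prefix=[3, 4, 5]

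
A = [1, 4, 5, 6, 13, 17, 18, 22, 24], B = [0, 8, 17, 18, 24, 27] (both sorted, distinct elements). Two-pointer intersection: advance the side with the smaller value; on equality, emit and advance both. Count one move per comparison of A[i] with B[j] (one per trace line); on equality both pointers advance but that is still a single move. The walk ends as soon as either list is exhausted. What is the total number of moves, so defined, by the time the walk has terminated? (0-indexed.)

[i=0,j=0] 1>0 → j++
[i=0,j=1] 1<8 → i++
[i=1,j=1] 4<8 → i++
[i=2,j=1] 5<8 → i++
[i=3,j=1] 6<8 → i++
[i=4,j=1] 13>8 → j++
[i=4,j=2] 13<17 → i++
[i=5,j=2] 17==17 emit → i++,j++
[i=6,j=3] 18==18 emit → i++,j++
[i=7,j=4] 22<24 → i++
[i=8,j=4] 24==24 emit → i++,j++

11 moves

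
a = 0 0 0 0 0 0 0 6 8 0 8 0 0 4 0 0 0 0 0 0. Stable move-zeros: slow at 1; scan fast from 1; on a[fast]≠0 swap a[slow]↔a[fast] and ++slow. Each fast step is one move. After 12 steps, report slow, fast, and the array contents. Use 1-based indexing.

slow=4, fast=13, a=[6, 8, 8, 0, 0, 0, 0, 0, 0, 0, 0, 0, 0, 4, 0, 0, 0, 0, 0, 0]

(s=1,f=1) a[fast]=0 → fast++
(s=1,f=2) a[fast]=0 → fast++
(s=1,f=3) a[fast]=0 → fast++
(s=1,f=4) a[fast]=0 → fast++
(s=1,f=5) a[fast]=0 → fast++
(s=1,f=6) a[fast]=0 → fast++
(s=1,f=7) a[fast]=0 → fast++
(s=1,f=8) a[fast]=6≠0 swap→a[1]=6 → slow++,fast++
(s=2,f=9) a[fast]=8≠0 swap→a[2]=8 → slow++,fast++
(s=3,f=10) a[fast]=0 → fast++
(s=3,f=11) a[fast]=8≠0 swap→a[3]=8 → slow++,fast++
(s=4,f=12) a[fast]=0 → fast++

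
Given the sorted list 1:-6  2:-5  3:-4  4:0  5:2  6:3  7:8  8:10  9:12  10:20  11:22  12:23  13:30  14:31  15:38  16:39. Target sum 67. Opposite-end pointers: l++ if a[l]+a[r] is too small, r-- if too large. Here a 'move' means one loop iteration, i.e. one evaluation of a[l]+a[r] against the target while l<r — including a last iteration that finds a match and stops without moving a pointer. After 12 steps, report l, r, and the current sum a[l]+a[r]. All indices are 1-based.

l=1 r=16: -6+39=33 <67, l++
l=2 r=16: -5+39=34 <67, l++
l=3 r=16: -4+39=35 <67, l++
l=4 r=16: 0+39=39 <67, l++
l=5 r=16: 2+39=41 <67, l++
l=6 r=16: 3+39=42 <67, l++
l=7 r=16: 8+39=47 <67, l++
l=8 r=16: 10+39=49 <67, l++
l=9 r=16: 12+39=51 <67, l++
l=10 r=16: 20+39=59 <67, l++
l=11 r=16: 22+39=61 <67, l++
l=12 r=16: 23+39=62 <67, l++

l=13, r=16, sum=69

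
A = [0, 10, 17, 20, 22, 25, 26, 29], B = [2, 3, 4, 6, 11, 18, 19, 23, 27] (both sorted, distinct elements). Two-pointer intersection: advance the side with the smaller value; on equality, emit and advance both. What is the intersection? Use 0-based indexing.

intersection = []

i=0 j=0: 0<2, i++
i=1 j=0: 10>2, j++
i=1 j=1: 10>3, j++
i=1 j=2: 10>4, j++
i=1 j=3: 10>6, j++
i=1 j=4: 10<11, i++
i=2 j=4: 17>11, j++
i=2 j=5: 17<18, i++
i=3 j=5: 20>18, j++
i=3 j=6: 20>19, j++
i=3 j=7: 20<23, i++
i=4 j=7: 22<23, i++
i=5 j=7: 25>23, j++
i=5 j=8: 25<27, i++
i=6 j=8: 26<27, i++
i=7 j=8: 29>27, j++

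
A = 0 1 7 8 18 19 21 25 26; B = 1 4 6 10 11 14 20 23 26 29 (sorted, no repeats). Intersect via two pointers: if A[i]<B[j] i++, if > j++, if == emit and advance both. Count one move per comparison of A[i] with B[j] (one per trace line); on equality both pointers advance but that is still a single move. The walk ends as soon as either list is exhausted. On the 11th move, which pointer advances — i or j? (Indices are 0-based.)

i

i=0 j=0: 0<1, i++
i=1 j=0: 1==1 emit, i++,j++
i=2 j=1: 7>4, j++
i=2 j=2: 7>6, j++
i=2 j=3: 7<10, i++
i=3 j=3: 8<10, i++
i=4 j=3: 18>10, j++
i=4 j=4: 18>11, j++
i=4 j=5: 18>14, j++
i=4 j=6: 18<20, i++
i=5 j=6: 19<20, i++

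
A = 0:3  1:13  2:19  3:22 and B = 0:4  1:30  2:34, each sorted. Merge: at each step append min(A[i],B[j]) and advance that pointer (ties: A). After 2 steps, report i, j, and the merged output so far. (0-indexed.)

i=0 j=0: A[i]=3<=B[j]=4 take 3, i++
i=1 j=0: A[i]=13>B[j]=4 take 4, j++

i=1, j=1, merged so far=[3, 4]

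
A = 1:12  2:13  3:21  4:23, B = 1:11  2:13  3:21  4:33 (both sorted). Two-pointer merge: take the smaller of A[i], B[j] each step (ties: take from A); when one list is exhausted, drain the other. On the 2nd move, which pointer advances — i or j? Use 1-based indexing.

i

[i=1,j=1] A[i]=12>B[j]=11 take 11 → j++
[i=1,j=2] A[i]=12<=B[j]=13 take 12 → i++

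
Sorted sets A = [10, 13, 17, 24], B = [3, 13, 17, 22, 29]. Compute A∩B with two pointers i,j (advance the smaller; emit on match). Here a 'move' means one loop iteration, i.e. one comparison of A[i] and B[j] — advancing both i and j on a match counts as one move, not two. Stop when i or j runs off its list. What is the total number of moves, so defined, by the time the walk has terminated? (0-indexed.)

i=0 j=0: 10>3, j++
i=0 j=1: 10<13, i++
i=1 j=1: 13==13 emit, i++,j++
i=2 j=2: 17==17 emit, i++,j++
i=3 j=3: 24>22, j++
i=3 j=4: 24<29, i++

6 moves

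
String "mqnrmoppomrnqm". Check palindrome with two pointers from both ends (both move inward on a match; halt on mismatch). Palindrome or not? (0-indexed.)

[0,13] 'm'=='m' → l++,r--
[1,12] 'q'=='q' → l++,r--
[2,11] 'n'=='n' → l++,r--
[3,10] 'r'=='r' → l++,r--
[4,9] 'm'=='m' → l++,r--
[5,8] 'o'=='o' → l++,r--
[6,7] 'p'=='p' → l++,r--

palindrome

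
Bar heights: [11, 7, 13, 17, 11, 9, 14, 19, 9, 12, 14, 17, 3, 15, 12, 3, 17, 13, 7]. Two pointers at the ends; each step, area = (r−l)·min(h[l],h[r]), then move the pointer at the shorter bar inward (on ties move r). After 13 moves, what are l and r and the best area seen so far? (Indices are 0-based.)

[0,18] min(11,7)*18=126 best=126 * → r--
[0,17] min(11,13)*17=187 best=187 * → l++
[1,17] min(7,13)*16=112 best=187 → l++
[2,17] min(13,13)*15=195 best=195 * → r--
[2,16] min(13,17)*14=182 best=195 → l++
[3,16] min(17,17)*13=221 best=221 * → r--
[3,15] min(17,3)*12=36 best=221 → r--
[3,14] min(17,12)*11=132 best=221 → r--
[3,13] min(17,15)*10=150 best=221 → r--
[3,12] min(17,3)*9=27 best=221 → r--
[3,11] min(17,17)*8=136 best=221 → r--
[3,10] min(17,14)*7=98 best=221 → r--
[3,9] min(17,12)*6=72 best=221 → r--

l=3, r=8, best area=221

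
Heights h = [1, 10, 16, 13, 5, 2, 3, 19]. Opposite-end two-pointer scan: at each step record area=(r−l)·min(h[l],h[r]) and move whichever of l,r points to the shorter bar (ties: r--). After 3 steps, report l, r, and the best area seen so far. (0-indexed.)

l=3, r=7, best area=80

l=0 r=7: min(1,19)*7=7 best=7 *, l++
l=1 r=7: min(10,19)*6=60 best=60 *, l++
l=2 r=7: min(16,19)*5=80 best=80 *, l++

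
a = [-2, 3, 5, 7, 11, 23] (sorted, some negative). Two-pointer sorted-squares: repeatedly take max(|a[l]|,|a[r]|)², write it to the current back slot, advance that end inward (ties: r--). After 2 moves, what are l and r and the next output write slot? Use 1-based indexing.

l=1, r=4, next write slot=4

[1,6] |-2|<=|23| out[6]=529 → r--
[1,5] |-2|<=|11| out[5]=121 → r--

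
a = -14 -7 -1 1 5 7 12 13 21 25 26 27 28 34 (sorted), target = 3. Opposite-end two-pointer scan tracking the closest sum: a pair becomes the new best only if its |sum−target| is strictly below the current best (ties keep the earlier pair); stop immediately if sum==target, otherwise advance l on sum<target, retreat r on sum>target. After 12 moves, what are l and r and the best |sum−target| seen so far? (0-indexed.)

[0,13] -14+34=20 d=17 * → r--
[0,12] -14+28=14 d=11 * → r--
[0,11] -14+27=13 d=10 * → r--
[0,10] -14+26=12 d=9 * → r--
[0,9] -14+25=11 d=8 * → r--
[0,8] -14+21=7 d=4 * → r--
[0,7] -14+13=-1 d=4 → l++
[1,7] -7+13=6 d=3 * → r--
[1,6] -7+12=5 d=2 * → r--
[1,5] -7+7=0 d=3 → l++
[2,5] -1+7=6 d=3 → r--
[2,4] -1+5=4 d=1 * → r--

l=2, r=3, best |Δ|=1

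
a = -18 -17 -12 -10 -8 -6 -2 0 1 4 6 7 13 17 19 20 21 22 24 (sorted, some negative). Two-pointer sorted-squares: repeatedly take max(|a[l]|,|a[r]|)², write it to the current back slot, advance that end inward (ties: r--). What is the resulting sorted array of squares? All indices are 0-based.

[0,18] |-18|<=|24| out[18]=576 → r--
[0,17] |-18|<=|22| out[17]=484 → r--
[0,16] |-18|<=|21| out[16]=441 → r--
[0,15] |-18|<=|20| out[15]=400 → r--
[0,14] |-18|<=|19| out[14]=361 → r--
[0,13] |-18|>|17| out[13]=324 → l++
[1,13] |-17|<=|17| out[12]=289 → r--
[1,12] |-17|>|13| out[11]=289 → l++
[2,12] |-12|<=|13| out[10]=169 → r--
[2,11] |-12|>|7| out[9]=144 → l++
[3,11] |-10|>|7| out[8]=100 → l++
[4,11] |-8|>|7| out[7]=64 → l++
[5,11] |-6|<=|7| out[6]=49 → r--
[5,10] |-6|<=|6| out[5]=36 → r--
[5,9] |-6|>|4| out[4]=36 → l++
[6,9] |-2|<=|4| out[3]=16 → r--
[6,8] |-2|>|1| out[2]=4 → l++
[7,8] |0|<=|1| out[1]=1 → r--
[7,7] |0|<=|0| out[0]=0 → r--

[0, 1, 4, 16, 36, 36, 49, 64, 100, 144, 169, 289, 289, 324, 361, 400, 441, 484, 576]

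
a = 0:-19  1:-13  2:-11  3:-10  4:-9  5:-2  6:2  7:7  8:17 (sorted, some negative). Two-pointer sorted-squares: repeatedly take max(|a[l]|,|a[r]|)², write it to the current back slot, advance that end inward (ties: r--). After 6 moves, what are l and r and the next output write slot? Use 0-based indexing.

[0,8] |-19|>|17| out[8]=361 → l++
[1,8] |-13|<=|17| out[7]=289 → r--
[1,7] |-13|>|7| out[6]=169 → l++
[2,7] |-11|>|7| out[5]=121 → l++
[3,7] |-10|>|7| out[4]=100 → l++
[4,7] |-9|>|7| out[3]=81 → l++

l=5, r=7, next write slot=2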